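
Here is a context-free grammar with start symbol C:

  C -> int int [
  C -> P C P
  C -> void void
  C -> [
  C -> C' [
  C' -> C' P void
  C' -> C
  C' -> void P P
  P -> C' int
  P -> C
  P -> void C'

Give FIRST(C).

C -> int int [ contributes {int}.
From C -> P C P: add FIRST(P) = { [, int, void }.
C -> void void contributes {void}.
C -> [ contributes {[}.
From C -> C' [: add FIRST(C') = { [, int, void }.
Union: FIRST(C) = { [, int, void }.

{ [, int, void }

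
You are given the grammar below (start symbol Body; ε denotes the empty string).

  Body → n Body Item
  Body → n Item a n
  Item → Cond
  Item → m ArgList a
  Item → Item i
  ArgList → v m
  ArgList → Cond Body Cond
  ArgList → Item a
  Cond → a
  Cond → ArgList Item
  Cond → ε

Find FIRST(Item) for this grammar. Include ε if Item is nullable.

From Item → Cond: add FIRST(Cond) = { a, i, m, n, v, ε } (including ε since Cond is nullable).
Item → m ArgList a contributes {m}.
From Item → Item i: Item nullable, take FIRST(Item) ∪ {i} = { a, i, m, n, v }.
Union: FIRST(Item) = { a, i, m, n, v, ε }.

{ a, i, m, n, v, ε }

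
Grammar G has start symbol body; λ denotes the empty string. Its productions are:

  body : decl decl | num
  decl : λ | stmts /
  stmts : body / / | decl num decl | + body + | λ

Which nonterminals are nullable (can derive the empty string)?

Directly nullable (have an λ-production): decl, stmts.
body : decl decl with every symbol nullable, so body is nullable.

{ body, decl, stmts }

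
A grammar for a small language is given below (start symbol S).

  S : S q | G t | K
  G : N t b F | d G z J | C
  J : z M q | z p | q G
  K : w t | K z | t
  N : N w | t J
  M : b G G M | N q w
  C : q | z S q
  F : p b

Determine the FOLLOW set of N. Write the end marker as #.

{ q, t, w }

In G : N t b F: add FIRST(t b F) = { t }.
In N : N w: add FIRST(w) = { w }.
In M : N q w: add FIRST(q w) = { q }.
Union: FOLLOW(N) = { q, t, w }.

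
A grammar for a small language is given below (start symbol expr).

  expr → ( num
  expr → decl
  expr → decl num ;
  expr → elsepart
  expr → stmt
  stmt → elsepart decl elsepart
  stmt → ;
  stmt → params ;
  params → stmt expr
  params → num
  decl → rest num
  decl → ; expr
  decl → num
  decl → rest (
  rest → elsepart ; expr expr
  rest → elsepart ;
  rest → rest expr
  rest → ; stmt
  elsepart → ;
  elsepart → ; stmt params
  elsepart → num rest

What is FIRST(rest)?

{ ;, num }

From rest → elsepart ; expr expr: add FIRST(elsepart) = { ;, num }.
From rest → elsepart ;: add FIRST(elsepart) = { ;, num }.
From rest → rest expr: add FIRST(rest) = { ;, num }.
rest → ; stmt contributes {;}.
Union: FIRST(rest) = { ;, num }.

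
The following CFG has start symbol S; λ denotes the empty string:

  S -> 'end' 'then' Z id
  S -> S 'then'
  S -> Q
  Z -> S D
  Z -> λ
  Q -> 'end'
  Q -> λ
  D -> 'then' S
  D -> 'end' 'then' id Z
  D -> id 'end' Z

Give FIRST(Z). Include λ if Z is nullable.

From Z -> S D: S nullable, take FIRST(S) ∪ FIRST(D) = { 'end', 'then', id }.
Z -> λ contributes λ.
Union: FIRST(Z) = { 'end', 'then', id, λ }.

{ 'end', 'then', id, λ }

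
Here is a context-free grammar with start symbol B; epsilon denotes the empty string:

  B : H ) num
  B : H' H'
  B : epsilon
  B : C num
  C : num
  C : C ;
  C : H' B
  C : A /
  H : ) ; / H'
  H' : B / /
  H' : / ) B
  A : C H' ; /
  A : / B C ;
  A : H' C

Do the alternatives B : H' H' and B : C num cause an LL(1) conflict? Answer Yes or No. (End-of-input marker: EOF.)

Yes

FIRST(H' H') = { ), /, num } and FIRST(C num) = { ), /, num }.
Both contain ), so the two alternatives are not disjoint — LL(1) conflict.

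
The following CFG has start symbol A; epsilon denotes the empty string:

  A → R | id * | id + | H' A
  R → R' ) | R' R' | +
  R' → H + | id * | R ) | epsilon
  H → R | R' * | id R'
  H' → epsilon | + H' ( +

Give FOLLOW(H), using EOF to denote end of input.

In R' → H +: add FIRST(+) = { + }.
Union: FOLLOW(H) = { + }.

{ + }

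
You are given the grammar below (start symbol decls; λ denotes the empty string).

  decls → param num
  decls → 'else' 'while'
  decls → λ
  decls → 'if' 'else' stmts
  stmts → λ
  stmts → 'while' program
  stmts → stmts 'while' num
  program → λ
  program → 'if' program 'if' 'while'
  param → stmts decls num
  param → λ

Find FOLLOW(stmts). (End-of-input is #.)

{ #, 'else', 'if', 'while', num }

In decls → 'if' 'else' stmts: stmts is at the end, add FOLLOW(decls) = { #, num }.
In stmts → stmts 'while' num: add FIRST('while' num) = { 'while' }.
In param → stmts decls num: add FIRST(decls num) = { 'else', 'if', 'while', num }.
Union: FOLLOW(stmts) = { #, 'else', 'if', 'while', num }.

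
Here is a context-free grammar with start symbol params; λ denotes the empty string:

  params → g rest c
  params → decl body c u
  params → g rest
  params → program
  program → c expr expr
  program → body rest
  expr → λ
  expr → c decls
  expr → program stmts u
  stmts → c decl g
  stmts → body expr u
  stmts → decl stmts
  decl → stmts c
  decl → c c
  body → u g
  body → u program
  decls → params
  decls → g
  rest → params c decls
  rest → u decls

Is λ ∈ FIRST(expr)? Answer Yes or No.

Yes

expr has an λ-production, so expr ⇒ λ.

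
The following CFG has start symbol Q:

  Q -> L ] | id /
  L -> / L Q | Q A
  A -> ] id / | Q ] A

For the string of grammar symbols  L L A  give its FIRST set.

Add FIRST(L) = { /, id }; L is not nullable, stop.

{ /, id }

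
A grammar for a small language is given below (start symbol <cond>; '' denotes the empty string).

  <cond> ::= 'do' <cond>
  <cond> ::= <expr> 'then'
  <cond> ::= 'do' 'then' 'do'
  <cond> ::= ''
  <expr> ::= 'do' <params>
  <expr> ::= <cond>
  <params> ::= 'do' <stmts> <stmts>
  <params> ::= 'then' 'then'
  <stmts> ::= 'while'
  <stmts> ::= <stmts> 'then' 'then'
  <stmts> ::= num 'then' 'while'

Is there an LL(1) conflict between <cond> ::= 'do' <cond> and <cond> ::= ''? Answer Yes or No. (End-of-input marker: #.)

FIRST('do' <cond>) = { 'do' } and FIRST('') = { '' }.
The second is nullable but FOLLOW(<cond>) = { #, 'then' } is disjoint from FIRST of the first.

No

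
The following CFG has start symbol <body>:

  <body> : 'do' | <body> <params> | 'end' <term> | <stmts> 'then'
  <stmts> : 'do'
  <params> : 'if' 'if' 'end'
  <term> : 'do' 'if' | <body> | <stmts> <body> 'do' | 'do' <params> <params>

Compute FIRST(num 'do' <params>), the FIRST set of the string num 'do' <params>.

{ num }

num is a terminal; add {num} and stop.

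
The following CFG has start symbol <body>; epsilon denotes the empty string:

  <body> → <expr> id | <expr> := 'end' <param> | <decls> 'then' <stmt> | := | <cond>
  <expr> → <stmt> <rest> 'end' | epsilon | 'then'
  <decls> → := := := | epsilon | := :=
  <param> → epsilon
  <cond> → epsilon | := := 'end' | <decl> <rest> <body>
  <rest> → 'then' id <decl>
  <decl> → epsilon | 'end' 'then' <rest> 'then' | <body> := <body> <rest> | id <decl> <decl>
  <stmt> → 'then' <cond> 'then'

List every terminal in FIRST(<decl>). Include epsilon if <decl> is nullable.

{ 'end', 'then', :=, id, epsilon }

<decl> → epsilon contributes epsilon.
<decl> → 'end' 'then' <rest> 'then' contributes {'end'}.
From <decl> → <body> := <body> <rest>: <body> nullable, take FIRST(<body>) ∪ {:=} = { 'end', 'then', :=, id }.
<decl> → id <decl> <decl> contributes {id}.
Union: FIRST(<decl>) = { 'end', 'then', :=, id, epsilon }.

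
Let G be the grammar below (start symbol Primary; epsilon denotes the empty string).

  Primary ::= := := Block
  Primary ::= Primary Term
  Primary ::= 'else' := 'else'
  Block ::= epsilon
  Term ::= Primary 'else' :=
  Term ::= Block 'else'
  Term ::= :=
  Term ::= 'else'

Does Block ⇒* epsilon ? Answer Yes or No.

Block has an epsilon-production, so Block ⇒ epsilon.

Yes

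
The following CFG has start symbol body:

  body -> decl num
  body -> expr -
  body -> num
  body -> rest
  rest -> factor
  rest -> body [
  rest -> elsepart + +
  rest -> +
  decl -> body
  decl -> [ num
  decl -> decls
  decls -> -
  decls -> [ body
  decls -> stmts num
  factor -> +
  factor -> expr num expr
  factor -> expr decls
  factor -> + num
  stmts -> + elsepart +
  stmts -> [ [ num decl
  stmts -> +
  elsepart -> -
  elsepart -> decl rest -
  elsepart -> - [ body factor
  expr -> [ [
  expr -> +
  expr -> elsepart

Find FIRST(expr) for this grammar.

{ +, -, [, num }

expr -> [ [ contributes {[}.
expr -> + contributes {+}.
From expr -> elsepart: add FIRST(elsepart) = { +, -, [, num }.
Union: FIRST(expr) = { +, -, [, num }.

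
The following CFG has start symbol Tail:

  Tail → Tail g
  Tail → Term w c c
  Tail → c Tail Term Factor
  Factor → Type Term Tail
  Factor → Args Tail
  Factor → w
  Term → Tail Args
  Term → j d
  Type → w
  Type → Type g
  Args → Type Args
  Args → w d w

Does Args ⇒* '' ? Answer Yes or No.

No

No nonterminal in this grammar is nullable.
No production of Args has an RHS whose symbols are all nullable, so Args is not nullable.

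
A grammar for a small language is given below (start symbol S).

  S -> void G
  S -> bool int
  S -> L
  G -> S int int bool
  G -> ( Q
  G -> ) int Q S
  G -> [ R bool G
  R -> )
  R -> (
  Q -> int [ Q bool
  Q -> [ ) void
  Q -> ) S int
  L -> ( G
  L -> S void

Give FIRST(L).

{ (, bool, void }

L -> ( G contributes {(}.
From L -> S void: add FIRST(S) = { (, bool, void }.
Union: FIRST(L) = { (, bool, void }.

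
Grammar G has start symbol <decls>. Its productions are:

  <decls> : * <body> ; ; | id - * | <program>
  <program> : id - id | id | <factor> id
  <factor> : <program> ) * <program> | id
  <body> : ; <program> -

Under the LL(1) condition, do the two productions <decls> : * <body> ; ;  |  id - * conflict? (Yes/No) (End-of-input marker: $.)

No

FIRST(* <body> ; ;) = { * } and FIRST(id - *) = { id }.
The FIRST sets are disjoint and neither alternative is nullable — no conflict.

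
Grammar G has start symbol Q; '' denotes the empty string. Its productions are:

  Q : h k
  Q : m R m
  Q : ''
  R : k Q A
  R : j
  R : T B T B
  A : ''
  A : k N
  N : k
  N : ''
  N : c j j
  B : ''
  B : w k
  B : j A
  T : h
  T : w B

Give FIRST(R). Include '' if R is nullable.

{ h, j, k, w }

R : k Q A contributes {k}.
R : j contributes {j}.
From R : T B T B: add FIRST(T) = { h, w }.
Union: FIRST(R) = { h, j, k, w }.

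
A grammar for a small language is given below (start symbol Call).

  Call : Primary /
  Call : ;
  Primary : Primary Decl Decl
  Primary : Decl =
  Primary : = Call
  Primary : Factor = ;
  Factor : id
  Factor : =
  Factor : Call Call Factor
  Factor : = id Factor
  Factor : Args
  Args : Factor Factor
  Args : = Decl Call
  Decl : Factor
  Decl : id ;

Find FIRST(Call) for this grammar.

From Call : Primary /: add FIRST(Primary) = { ;, =, id }.
Call : ; contributes {;}.
Union: FIRST(Call) = { ;, =, id }.

{ ;, =, id }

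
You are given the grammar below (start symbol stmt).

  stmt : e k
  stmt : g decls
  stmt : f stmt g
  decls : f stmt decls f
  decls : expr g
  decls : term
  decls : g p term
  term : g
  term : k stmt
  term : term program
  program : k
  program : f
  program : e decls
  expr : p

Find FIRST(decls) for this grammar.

decls : f stmt decls f contributes {f}.
From decls : expr g: add FIRST(expr) = { p }.
From decls : term: add FIRST(term) = { g, k }.
decls : g p term contributes {g}.
Union: FIRST(decls) = { f, g, k, p }.

{ f, g, k, p }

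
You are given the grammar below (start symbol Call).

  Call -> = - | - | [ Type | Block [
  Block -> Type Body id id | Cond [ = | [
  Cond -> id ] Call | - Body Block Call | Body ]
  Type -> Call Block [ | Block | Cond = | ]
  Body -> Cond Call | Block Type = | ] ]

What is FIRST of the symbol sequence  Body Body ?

Add FIRST(Body) = { -, =, [, ], id }; Body is not nullable, stop.

{ -, =, [, ], id }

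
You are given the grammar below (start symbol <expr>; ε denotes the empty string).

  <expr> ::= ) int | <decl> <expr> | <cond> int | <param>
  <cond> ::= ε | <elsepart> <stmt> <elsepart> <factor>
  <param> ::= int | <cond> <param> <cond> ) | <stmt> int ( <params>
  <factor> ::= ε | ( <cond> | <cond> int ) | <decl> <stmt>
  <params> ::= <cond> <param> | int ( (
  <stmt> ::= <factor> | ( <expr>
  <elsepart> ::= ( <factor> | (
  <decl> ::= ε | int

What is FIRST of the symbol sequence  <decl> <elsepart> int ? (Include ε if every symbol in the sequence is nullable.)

{ (, int }

Add FIRST(<decl>)\{ε} = { int }; <decl> is nullable, continue.
Add FIRST(<elsepart>) = { ( }; <elsepart> is not nullable, stop.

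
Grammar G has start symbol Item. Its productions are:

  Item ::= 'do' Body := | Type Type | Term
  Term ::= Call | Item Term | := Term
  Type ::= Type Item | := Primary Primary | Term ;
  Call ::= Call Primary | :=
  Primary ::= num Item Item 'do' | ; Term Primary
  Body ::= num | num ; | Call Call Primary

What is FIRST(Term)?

{ 'do', := }

From Term ::= Call: add FIRST(Call) = { := }.
From Term ::= Item Term: add FIRST(Item) = { 'do', := }.
Term ::= := Term contributes {:=}.
Union: FIRST(Term) = { 'do', := }.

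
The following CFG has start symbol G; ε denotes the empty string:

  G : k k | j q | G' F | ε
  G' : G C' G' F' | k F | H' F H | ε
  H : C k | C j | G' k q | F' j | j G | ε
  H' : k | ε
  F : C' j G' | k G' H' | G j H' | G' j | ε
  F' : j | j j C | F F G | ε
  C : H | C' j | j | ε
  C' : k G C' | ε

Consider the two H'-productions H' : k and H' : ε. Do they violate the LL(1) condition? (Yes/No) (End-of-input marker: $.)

Yes

FIRST(k) = { k } and FIRST(ε) = { ε }.
The second alternative is nullable and FOLLOW(H') = { $, j, k } shares k with FIRST of the first — conflict.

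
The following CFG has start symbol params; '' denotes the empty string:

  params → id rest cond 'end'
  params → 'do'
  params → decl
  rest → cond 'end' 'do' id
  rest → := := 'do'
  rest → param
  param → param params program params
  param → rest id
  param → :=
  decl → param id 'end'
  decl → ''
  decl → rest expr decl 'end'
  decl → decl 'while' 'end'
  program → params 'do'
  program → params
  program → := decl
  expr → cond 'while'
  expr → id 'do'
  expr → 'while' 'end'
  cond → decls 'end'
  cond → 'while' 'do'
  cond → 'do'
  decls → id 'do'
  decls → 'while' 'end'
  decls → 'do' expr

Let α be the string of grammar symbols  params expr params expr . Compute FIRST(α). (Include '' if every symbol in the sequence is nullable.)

{ 'do', 'while', :=, id }

Add FIRST(params)\{''} = { 'do', 'while', :=, id }; params is nullable, continue.
Add FIRST(expr) = { 'do', 'while', id }; expr is not nullable, stop.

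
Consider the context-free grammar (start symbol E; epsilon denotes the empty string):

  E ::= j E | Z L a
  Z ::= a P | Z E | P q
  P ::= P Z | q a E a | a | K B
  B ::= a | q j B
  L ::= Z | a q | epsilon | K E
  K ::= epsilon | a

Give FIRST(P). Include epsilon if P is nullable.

From P ::= P Z: add FIRST(P) = { a, q }.
P ::= q a E a contributes {q}.
P ::= a contributes {a}.
From P ::= K B: K nullable, take FIRST(K) ∪ FIRST(B) = { a, q }.
Union: FIRST(P) = { a, q }.

{ a, q }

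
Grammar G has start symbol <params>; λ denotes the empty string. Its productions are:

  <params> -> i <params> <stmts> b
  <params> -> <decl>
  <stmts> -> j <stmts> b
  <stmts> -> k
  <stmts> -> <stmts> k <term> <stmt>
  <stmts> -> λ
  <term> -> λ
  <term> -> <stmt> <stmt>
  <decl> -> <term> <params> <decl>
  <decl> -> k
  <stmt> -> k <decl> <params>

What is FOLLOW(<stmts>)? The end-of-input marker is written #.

{ b, k }

In <params> -> i <params> <stmts> b: add FIRST(b) = { b }.
In <stmts> -> j <stmts> b: add FIRST(b) = { b }.
In <stmts> -> <stmts> k <term> <stmt>: add FIRST(k <term> <stmt>) = { k }.
Union: FOLLOW(<stmts>) = { b, k }.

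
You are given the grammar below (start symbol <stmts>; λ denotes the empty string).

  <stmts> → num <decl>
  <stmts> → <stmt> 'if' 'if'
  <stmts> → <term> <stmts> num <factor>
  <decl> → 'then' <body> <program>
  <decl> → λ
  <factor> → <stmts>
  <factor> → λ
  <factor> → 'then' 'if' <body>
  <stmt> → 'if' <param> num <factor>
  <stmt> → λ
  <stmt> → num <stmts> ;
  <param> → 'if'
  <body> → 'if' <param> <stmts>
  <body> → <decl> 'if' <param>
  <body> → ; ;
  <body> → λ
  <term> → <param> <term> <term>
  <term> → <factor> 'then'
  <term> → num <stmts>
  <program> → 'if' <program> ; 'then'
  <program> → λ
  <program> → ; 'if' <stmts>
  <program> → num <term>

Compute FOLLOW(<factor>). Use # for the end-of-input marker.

In <stmts> → <term> <stmts> num <factor>: <factor> is at the end, add FOLLOW(<stmts>) = { #, 'if', 'then', ;, num }.
In <stmt> → 'if' <param> num <factor>: <factor> is at the end, add FOLLOW(<stmt>) = { 'if' }.
In <term> → <factor> 'then': add FIRST('then') = { 'then' }.
Union: FOLLOW(<factor>) = { #, 'if', 'then', ;, num }.

{ #, 'if', 'then', ;, num }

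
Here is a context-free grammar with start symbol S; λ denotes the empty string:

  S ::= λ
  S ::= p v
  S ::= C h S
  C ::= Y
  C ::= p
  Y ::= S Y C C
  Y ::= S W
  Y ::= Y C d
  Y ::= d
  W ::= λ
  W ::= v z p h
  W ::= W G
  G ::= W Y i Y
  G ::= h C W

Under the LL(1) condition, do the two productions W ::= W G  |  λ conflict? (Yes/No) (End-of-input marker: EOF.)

Yes

FIRST(W G) = { d, h, i, p, v } and FIRST(λ) = { λ }.
The second alternative is nullable and FOLLOW(W) = { d, h, i, p, v } shares d with FIRST of the first — conflict.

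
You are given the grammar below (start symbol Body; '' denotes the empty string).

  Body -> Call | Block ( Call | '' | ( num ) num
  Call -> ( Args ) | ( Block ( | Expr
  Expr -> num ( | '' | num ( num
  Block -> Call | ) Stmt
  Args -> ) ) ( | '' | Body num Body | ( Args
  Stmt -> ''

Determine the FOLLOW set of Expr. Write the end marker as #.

In Call -> Expr: Expr is at the end, add FOLLOW(Call) = { #, (, ), num }.
Union: FOLLOW(Expr) = { #, (, ), num }.

{ #, (, ), num }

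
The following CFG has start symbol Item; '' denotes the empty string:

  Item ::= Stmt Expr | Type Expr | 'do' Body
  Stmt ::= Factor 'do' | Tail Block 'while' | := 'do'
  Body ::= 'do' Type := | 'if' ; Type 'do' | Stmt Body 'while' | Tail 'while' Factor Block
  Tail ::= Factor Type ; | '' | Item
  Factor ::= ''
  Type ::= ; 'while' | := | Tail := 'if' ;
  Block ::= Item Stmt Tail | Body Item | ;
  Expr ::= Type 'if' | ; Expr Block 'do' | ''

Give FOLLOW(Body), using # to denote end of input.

In Item ::= 'do' Body: Body is at the end, add FOLLOW(Item) = { #, 'do', 'if', 'while', :=, ; }.
In Body ::= Stmt Body 'while': add FIRST('while') = { 'while' }.
In Block ::= Body Item: add FIRST(Item) = { 'do', 'if', 'while', :=, ; }.
Union: FOLLOW(Body) = { #, 'do', 'if', 'while', :=, ; }.

{ #, 'do', 'if', 'while', :=, ; }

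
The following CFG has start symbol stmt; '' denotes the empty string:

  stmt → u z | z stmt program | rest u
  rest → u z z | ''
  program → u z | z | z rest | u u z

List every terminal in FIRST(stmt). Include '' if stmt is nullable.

{ u, z }

stmt → u z contributes {u}.
stmt → z stmt program contributes {z}.
From stmt → rest u: rest nullable, take FIRST(rest) ∪ {u} = { u }.
Union: FIRST(stmt) = { u, z }.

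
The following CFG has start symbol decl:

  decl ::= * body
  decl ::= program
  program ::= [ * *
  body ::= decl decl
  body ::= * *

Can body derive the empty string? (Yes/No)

No

No nonterminal in this grammar is nullable.
No production of body has an RHS whose symbols are all nullable, so body is not nullable.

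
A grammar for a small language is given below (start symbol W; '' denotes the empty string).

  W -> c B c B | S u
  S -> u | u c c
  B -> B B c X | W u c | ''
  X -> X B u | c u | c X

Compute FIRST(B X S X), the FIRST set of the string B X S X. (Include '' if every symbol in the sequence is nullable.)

{ c, u }

Add FIRST(B)\{''} = { c, u }; B is nullable, continue.
Add FIRST(X) = { c }; X is not nullable, stop.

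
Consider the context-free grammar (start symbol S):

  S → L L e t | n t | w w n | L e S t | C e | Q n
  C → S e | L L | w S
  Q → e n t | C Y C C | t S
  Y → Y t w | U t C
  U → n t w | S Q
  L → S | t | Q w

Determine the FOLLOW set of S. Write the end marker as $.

{ $, e, n, t, w }

S is the start symbol, so $ ∈ FOLLOW(S).
In S → L e S t: add FIRST(t) = { t }.
In C → S e: add FIRST(e) = { e }.
In C → w S: S is at the end, add FOLLOW(C) = { e, n, t, w }.
In Q → t S: S is at the end, add FOLLOW(Q) = { n, t, w }.
In U → S Q: add FIRST(Q) = { e, n, t, w }.
In L → S: S is at the end, add FOLLOW(L) = { e, n, t, w }.
Union: FOLLOW(S) = { $, e, n, t, w }.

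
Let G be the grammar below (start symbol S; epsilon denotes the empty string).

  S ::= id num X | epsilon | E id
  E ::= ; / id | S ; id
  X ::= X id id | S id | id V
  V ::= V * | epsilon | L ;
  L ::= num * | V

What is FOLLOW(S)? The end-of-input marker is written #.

S is the start symbol, so # ∈ FOLLOW(S).
In E ::= S ; id: add FIRST(; id) = { ; }.
In X ::= S id: add FIRST(id) = { id }.
Union: FOLLOW(S) = { #, ;, id }.

{ #, ;, id }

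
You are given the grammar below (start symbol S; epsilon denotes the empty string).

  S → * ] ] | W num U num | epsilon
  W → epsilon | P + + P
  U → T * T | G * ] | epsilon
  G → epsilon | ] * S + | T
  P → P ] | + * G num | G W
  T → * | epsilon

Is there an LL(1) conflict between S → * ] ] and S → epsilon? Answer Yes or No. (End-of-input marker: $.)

FIRST(* ] ]) = { * } and FIRST(epsilon) = { epsilon }.
The second is nullable but FOLLOW(S) = { $, + } is disjoint from FIRST of the first.

No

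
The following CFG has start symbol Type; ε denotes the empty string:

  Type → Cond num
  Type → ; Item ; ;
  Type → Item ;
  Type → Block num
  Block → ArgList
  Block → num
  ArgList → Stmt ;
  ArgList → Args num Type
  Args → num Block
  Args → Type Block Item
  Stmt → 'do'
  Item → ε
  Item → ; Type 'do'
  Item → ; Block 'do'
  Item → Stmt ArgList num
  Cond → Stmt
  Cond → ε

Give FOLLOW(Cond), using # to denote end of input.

{ num }

In Type → Cond num: add FIRST(num) = { num }.
Union: FOLLOW(Cond) = { num }.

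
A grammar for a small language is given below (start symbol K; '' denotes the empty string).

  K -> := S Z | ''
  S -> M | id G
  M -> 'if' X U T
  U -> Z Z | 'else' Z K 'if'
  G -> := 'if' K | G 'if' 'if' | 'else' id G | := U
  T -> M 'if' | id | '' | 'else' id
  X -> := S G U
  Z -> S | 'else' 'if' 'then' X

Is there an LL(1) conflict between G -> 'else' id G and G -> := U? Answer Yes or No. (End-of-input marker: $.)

FIRST('else' id G) = { 'else' } and FIRST(:= U) = { := }.
The FIRST sets are disjoint and neither alternative is nullable — no conflict.

No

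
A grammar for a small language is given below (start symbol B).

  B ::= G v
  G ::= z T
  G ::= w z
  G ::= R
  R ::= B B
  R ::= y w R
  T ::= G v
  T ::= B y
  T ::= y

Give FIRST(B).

From B ::= G v: add FIRST(G) = { w, y, z }.
Union: FIRST(B) = { w, y, z }.

{ w, y, z }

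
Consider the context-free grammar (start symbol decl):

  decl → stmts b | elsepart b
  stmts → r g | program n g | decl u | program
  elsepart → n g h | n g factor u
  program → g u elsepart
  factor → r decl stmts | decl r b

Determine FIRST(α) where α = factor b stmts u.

{ g, n, r }

Add FIRST(factor) = { g, n, r }; factor is not nullable, stop.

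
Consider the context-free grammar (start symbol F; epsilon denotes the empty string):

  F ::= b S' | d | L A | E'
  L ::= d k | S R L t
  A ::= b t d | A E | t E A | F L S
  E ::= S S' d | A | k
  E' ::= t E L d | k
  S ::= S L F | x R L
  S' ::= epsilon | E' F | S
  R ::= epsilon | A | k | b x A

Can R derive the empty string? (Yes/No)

R has an epsilon-production, so R ⇒ epsilon.

Yes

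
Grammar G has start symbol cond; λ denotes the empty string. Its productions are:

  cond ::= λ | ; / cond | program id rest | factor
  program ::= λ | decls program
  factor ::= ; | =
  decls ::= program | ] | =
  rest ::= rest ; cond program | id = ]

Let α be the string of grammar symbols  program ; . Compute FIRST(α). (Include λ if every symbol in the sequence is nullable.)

Add FIRST(program)\{λ} = { =, ] }; program is nullable, continue.
; is a terminal; add {;} and stop.

{ ;, =, ] }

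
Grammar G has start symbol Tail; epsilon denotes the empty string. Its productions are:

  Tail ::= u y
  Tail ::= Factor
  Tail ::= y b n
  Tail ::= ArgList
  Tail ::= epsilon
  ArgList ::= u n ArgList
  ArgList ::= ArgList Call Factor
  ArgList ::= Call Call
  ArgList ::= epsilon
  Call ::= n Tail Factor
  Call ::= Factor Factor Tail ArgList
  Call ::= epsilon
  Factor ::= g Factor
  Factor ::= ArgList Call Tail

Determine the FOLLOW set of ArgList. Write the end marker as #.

{ #, g, n, u, y }

In Tail ::= ArgList: ArgList is at the end, add FOLLOW(Tail) = { #, g, n, u, y }.
In ArgList ::= u n ArgList: ArgList is at the end, add FOLLOW(ArgList) = { #, g, n, u, y }.
In ArgList ::= ArgList Call Factor: add FIRST(Call Factor)\{epsilon} = { g, n, u, y }.
  Since Call Factor is nullable, also add FOLLOW(ArgList) = { #, g, n, u, y }.
In Call ::= Factor Factor Tail ArgList: ArgList is at the end, add FOLLOW(Call) = { #, g, n, u, y }.
In Factor ::= ArgList Call Tail: add FIRST(Call Tail)\{epsilon} = { g, n, u, y }.
  Since Call Tail is nullable, also add FOLLOW(Factor) = { #, g, n, u, y }.
Union: FOLLOW(ArgList) = { #, g, n, u, y }.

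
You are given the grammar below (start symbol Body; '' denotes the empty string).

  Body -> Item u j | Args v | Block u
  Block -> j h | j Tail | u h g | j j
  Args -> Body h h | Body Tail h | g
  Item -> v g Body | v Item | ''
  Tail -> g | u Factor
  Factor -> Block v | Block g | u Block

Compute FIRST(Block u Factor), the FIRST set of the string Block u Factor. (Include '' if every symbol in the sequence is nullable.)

{ j, u }

Add FIRST(Block) = { j, u }; Block is not nullable, stop.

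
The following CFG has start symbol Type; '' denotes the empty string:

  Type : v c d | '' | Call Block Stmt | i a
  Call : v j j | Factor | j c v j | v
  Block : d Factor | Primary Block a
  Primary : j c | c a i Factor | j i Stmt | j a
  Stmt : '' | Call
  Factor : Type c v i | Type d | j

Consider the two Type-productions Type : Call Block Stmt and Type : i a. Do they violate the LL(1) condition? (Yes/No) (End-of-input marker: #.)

FIRST(Call Block Stmt) = { c, d, i, j, v } and FIRST(i a) = { i }.
Both contain i, so the two alternatives are not disjoint — LL(1) conflict.

Yes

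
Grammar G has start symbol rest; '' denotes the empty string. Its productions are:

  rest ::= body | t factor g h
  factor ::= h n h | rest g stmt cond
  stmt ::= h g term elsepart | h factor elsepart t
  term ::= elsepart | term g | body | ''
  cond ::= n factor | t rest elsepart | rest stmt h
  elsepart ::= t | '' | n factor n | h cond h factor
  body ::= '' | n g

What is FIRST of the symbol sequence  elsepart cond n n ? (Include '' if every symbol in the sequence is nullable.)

{ h, n, t }

Add FIRST(elsepart)\{''} = { h, n, t }; elsepart is nullable, continue.
Add FIRST(cond) = { h, n, t }; cond is not nullable, stop.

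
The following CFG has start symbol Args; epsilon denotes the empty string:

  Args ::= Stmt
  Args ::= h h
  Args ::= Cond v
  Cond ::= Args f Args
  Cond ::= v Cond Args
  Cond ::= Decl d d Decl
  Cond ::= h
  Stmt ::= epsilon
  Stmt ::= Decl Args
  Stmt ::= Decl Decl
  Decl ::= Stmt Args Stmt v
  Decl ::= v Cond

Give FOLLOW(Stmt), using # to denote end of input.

{ #, d, f, h, v }

In Args ::= Stmt: Stmt is at the end, add FOLLOW(Args) = { #, d, f, h, v }.
In Decl ::= Stmt Args Stmt v: add FIRST(Args Stmt v) = { f, h, v }.
In Decl ::= Stmt Args Stmt v: add FIRST(v) = { v }.
Union: FOLLOW(Stmt) = { #, d, f, h, v }.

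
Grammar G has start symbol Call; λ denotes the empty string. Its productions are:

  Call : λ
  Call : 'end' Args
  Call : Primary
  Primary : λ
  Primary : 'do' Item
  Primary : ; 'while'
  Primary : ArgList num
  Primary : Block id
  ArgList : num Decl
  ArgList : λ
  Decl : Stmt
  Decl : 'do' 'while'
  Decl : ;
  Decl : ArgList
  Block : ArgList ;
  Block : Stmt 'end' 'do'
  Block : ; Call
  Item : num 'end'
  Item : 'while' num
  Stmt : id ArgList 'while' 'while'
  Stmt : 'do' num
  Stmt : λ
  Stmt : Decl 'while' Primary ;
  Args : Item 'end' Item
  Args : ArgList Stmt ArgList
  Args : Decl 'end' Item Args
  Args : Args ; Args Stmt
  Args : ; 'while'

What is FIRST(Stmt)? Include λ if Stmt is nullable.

Stmt : id ArgList 'while' 'while' contributes {id}.
Stmt : 'do' num contributes {'do'}.
Stmt : λ contributes λ.
From Stmt : Decl 'while' Primary ;: Decl nullable, take FIRST(Decl) ∪ {'while'} = { 'do', 'while', ;, id, num }.
Union: FIRST(Stmt) = { 'do', 'while', ;, id, num, λ }.

{ 'do', 'while', ;, id, num, λ }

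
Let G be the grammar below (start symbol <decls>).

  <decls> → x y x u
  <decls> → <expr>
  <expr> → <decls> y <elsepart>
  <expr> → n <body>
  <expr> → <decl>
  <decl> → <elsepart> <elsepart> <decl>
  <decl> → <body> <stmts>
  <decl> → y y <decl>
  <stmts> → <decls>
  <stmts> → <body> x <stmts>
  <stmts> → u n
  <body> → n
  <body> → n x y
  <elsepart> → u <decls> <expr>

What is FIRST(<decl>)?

From <decl> → <elsepart> <elsepart> <decl>: add FIRST(<elsepart>) = { u }.
From <decl> → <body> <stmts>: add FIRST(<body>) = { n }.
<decl> → y y <decl> contributes {y}.
Union: FIRST(<decl>) = { n, u, y }.

{ n, u, y }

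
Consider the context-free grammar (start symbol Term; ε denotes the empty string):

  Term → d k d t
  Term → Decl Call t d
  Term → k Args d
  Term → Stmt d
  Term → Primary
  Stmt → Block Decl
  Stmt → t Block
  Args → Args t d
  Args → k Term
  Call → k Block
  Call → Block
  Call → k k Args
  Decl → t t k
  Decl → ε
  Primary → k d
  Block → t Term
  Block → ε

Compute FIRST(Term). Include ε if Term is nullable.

{ d, k, t }

Term → d k d t contributes {d}.
From Term → Decl Call t d: Decl, Call nullable, take FIRST(Decl) ∪ FIRST(Call) ∪ {t} = { k, t }.
Term → k Args d contributes {k}.
From Term → Stmt d: Stmt nullable, take FIRST(Stmt) ∪ {d} = { d, t }.
From Term → Primary: add FIRST(Primary) = { k }.
Union: FIRST(Term) = { d, k, t }.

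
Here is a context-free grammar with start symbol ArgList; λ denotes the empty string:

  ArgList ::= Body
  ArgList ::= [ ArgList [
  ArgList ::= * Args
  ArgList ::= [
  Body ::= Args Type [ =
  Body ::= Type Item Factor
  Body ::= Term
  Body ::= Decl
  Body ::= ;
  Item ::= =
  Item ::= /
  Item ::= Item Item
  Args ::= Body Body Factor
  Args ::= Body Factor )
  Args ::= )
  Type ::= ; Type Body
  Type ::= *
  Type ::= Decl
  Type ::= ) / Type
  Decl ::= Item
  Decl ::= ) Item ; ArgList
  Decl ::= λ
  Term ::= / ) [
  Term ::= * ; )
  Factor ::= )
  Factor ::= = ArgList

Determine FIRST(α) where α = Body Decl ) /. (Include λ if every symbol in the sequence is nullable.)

Add FIRST(Body)\{λ} = { ), *, /, ;, = }; Body is nullable, continue.
Add FIRST(Decl)\{λ} = { ), /, = }; Decl is nullable, continue.
) is a terminal; add {)} and stop.

{ ), *, /, ;, = }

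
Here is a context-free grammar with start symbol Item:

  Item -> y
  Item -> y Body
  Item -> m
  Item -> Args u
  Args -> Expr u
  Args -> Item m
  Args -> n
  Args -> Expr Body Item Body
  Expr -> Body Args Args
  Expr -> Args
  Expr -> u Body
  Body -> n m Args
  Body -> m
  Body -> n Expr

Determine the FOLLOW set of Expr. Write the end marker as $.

{ $, m, n, u, y }

In Args -> Expr u: add FIRST(u) = { u }.
In Args -> Expr Body Item Body: add FIRST(Body Item Body) = { m, n }.
In Body -> n Expr: Expr is at the end, add FOLLOW(Body) = { $, m, n, u, y }.
Union: FOLLOW(Expr) = { $, m, n, u, y }.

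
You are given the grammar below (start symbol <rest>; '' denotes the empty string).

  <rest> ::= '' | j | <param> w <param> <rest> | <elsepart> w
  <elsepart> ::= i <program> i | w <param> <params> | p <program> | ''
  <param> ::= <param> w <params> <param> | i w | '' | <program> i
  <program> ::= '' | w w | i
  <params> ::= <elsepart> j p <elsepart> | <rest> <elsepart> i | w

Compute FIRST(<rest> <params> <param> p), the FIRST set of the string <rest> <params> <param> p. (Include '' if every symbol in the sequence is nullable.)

{ i, j, p, w }

Add FIRST(<rest>)\{''} = { i, j, p, w }; <rest> is nullable, continue.
Add FIRST(<params>) = { i, j, p, w }; <params> is not nullable, stop.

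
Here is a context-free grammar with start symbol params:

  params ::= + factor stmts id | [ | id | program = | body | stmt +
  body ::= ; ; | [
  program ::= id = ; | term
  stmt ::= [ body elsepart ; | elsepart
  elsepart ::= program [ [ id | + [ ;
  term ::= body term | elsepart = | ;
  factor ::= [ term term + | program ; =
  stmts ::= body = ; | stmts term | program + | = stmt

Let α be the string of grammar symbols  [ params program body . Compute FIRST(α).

{ [ }

[ is a terminal; add {[} and stop.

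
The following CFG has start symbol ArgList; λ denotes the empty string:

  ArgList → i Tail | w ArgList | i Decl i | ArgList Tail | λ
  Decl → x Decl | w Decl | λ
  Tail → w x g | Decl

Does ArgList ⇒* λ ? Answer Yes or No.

ArgList has an λ-production, so ArgList ⇒ λ.

Yes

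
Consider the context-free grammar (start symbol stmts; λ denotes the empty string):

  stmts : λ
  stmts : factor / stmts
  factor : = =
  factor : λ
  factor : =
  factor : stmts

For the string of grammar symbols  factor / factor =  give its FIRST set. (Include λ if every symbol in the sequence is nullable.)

{ /, = }

Add FIRST(factor)\{λ} = { /, = }; factor is nullable, continue.
/ is a terminal; add {/} and stop.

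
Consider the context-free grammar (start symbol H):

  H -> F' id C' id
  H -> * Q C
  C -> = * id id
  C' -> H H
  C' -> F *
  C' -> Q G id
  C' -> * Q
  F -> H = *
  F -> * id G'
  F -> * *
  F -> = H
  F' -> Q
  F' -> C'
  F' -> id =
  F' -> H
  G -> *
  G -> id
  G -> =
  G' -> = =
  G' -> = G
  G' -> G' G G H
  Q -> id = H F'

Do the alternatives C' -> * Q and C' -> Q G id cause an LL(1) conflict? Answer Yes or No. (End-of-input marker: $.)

FIRST(* Q) = { * } and FIRST(Q G id) = { id }.
The FIRST sets are disjoint and neither alternative is nullable — no conflict.

No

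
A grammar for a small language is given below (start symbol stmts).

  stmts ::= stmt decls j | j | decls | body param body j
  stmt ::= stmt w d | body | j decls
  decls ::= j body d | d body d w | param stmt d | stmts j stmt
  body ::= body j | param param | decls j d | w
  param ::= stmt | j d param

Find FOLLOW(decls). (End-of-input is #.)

{ #, d, j, w }

In stmts ::= stmt decls j: add FIRST(j) = { j }.
In stmts ::= decls: decls is at the end, add FOLLOW(stmts) = { #, j }.
In stmt ::= j decls: decls is at the end, add FOLLOW(stmt) = { #, d, j, w }.
In body ::= decls j d: add FIRST(j d) = { j }.
Union: FOLLOW(decls) = { #, d, j, w }.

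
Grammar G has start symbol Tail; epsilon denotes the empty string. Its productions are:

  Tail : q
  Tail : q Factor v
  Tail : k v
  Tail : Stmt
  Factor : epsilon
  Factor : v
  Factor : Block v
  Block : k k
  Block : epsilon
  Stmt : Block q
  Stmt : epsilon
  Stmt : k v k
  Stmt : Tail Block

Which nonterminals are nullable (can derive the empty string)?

{ Block, Factor, Stmt, Tail }

Directly nullable (have an epsilon-production): Factor, Block, Stmt.
Tail : Stmt with every symbol nullable, so Tail is nullable.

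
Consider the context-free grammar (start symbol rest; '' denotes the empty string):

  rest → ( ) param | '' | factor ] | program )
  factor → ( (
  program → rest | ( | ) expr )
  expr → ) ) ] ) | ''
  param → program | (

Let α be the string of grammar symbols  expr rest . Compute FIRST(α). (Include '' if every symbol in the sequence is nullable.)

{ (, ), '' }

Add FIRST(expr)\{''} = { ) }; expr is nullable, continue.
Add FIRST(rest)\{''} = { (, ) }; rest is nullable, continue.
Every symbol is nullable, so include ''.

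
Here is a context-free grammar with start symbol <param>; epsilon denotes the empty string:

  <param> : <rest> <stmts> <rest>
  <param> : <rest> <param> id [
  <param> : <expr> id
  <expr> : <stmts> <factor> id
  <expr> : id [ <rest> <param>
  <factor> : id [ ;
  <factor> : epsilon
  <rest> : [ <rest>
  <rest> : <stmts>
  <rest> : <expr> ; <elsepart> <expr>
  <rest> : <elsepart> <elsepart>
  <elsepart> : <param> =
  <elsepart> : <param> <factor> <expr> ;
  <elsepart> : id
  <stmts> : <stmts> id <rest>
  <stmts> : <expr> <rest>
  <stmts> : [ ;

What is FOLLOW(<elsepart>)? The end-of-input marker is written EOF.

In <rest> : <expr> ; <elsepart> <expr>: add FIRST(<expr>) = { [, id }.
In <rest> : <elsepart> <elsepart>: add FIRST(<elsepart>) = { [, id }.
In <rest> : <elsepart> <elsepart>: <elsepart> is at the end, add FOLLOW(<rest>) = { EOF, ;, =, [, id }.
Union: FOLLOW(<elsepart>) = { EOF, ;, =, [, id }.

{ EOF, ;, =, [, id }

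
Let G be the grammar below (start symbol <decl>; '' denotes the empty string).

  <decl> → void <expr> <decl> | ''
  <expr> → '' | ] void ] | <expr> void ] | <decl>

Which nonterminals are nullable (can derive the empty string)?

Directly nullable (have an ''-production): <decl>, <expr>.

{ <decl>, <expr> }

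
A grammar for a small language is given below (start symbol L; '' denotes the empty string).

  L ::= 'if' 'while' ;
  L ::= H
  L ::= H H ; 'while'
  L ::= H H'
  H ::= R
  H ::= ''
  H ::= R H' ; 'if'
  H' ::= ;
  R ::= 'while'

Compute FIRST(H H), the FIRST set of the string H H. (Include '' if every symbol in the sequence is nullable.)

{ 'while', '' }

Add FIRST(H)\{''} = { 'while' }; H is nullable, continue.
Add FIRST(H)\{''} = { 'while' }; H is nullable, continue.
Every symbol is nullable, so include ''.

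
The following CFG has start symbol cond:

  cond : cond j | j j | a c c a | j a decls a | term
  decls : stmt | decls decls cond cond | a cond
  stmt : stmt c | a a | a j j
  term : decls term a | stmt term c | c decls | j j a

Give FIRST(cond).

{ a, c, j }

From cond : cond j: add FIRST(cond) = { a, c, j }.
cond : j j contributes {j}.
cond : a c c a contributes {a}.
cond : j a decls a contributes {j}.
From cond : term: add FIRST(term) = { a, c, j }.
Union: FIRST(cond) = { a, c, j }.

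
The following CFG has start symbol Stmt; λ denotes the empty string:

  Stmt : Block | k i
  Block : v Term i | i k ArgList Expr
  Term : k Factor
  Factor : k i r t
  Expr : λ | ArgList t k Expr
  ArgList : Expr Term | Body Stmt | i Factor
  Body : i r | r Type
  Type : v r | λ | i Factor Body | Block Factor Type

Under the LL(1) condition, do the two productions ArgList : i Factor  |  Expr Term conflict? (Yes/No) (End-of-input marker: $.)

Yes

FIRST(i Factor) = { i } and FIRST(Expr Term) = { i, k, r }.
Both contain i, so the two alternatives are not disjoint — LL(1) conflict.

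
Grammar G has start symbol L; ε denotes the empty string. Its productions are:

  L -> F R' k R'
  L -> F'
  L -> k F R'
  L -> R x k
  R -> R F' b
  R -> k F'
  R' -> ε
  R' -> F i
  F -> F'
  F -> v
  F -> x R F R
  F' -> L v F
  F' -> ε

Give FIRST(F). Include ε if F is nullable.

{ i, k, v, x, ε }

From F -> F': add FIRST(F') = { i, k, v, x, ε } (including ε since F' is nullable).
F -> v contributes {v}.
F -> x R F R contributes {x}.
Union: FIRST(F) = { i, k, v, x, ε }.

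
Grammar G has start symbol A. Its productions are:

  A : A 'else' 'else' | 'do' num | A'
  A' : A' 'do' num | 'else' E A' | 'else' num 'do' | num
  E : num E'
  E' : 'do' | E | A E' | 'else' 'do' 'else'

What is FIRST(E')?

E' : 'do' contributes {'do'}.
From E' : E: add FIRST(E) = { num }.
From E' : A E': add FIRST(A) = { 'do', 'else', num }.
E' : 'else' 'do' 'else' contributes {'else'}.
Union: FIRST(E') = { 'do', 'else', num }.

{ 'do', 'else', num }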